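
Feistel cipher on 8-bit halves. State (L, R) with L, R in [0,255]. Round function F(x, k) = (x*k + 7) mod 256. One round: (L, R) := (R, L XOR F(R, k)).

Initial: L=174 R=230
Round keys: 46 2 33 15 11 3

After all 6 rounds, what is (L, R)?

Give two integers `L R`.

Round 1 (k=46): L=230 R=245
Round 2 (k=2): L=245 R=23
Round 3 (k=33): L=23 R=11
Round 4 (k=15): L=11 R=187
Round 5 (k=11): L=187 R=27
Round 6 (k=3): L=27 R=227

Answer: 27 227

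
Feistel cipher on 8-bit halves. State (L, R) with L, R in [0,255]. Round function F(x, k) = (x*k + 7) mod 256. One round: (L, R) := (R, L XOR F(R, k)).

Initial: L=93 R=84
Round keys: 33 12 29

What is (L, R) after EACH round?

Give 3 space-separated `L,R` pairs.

Answer: 84,134 134,27 27,144

Derivation:
Round 1 (k=33): L=84 R=134
Round 2 (k=12): L=134 R=27
Round 3 (k=29): L=27 R=144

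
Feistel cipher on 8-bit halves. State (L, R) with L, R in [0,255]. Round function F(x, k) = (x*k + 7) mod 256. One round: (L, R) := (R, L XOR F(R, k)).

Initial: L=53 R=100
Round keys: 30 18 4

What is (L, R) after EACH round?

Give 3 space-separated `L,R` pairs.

Round 1 (k=30): L=100 R=138
Round 2 (k=18): L=138 R=223
Round 3 (k=4): L=223 R=9

Answer: 100,138 138,223 223,9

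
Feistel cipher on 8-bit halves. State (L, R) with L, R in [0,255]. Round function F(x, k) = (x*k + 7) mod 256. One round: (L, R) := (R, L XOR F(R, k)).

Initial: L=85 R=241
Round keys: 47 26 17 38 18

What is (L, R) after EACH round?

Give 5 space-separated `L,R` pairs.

Round 1 (k=47): L=241 R=19
Round 2 (k=26): L=19 R=4
Round 3 (k=17): L=4 R=88
Round 4 (k=38): L=88 R=19
Round 5 (k=18): L=19 R=5

Answer: 241,19 19,4 4,88 88,19 19,5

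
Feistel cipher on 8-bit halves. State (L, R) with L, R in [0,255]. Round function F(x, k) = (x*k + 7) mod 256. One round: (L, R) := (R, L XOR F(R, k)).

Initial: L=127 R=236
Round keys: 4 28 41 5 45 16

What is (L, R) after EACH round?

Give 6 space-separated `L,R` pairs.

Answer: 236,200 200,11 11,2 2,26 26,155 155,173

Derivation:
Round 1 (k=4): L=236 R=200
Round 2 (k=28): L=200 R=11
Round 3 (k=41): L=11 R=2
Round 4 (k=5): L=2 R=26
Round 5 (k=45): L=26 R=155
Round 6 (k=16): L=155 R=173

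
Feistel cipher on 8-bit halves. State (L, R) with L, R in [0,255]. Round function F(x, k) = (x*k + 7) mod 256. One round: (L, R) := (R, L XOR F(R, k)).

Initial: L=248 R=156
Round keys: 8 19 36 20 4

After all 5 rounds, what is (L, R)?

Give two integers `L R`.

Round 1 (k=8): L=156 R=31
Round 2 (k=19): L=31 R=200
Round 3 (k=36): L=200 R=56
Round 4 (k=20): L=56 R=175
Round 5 (k=4): L=175 R=251

Answer: 175 251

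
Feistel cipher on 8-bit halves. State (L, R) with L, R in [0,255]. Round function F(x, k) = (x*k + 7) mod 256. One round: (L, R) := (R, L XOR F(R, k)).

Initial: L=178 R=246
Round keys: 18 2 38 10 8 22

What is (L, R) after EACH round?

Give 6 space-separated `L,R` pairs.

Answer: 246,225 225,63 63,128 128,56 56,71 71,25

Derivation:
Round 1 (k=18): L=246 R=225
Round 2 (k=2): L=225 R=63
Round 3 (k=38): L=63 R=128
Round 4 (k=10): L=128 R=56
Round 5 (k=8): L=56 R=71
Round 6 (k=22): L=71 R=25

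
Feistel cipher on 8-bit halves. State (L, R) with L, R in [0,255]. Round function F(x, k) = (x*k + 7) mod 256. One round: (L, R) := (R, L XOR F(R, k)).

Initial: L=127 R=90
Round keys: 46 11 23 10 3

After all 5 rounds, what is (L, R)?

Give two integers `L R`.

Round 1 (k=46): L=90 R=76
Round 2 (k=11): L=76 R=17
Round 3 (k=23): L=17 R=194
Round 4 (k=10): L=194 R=138
Round 5 (k=3): L=138 R=103

Answer: 138 103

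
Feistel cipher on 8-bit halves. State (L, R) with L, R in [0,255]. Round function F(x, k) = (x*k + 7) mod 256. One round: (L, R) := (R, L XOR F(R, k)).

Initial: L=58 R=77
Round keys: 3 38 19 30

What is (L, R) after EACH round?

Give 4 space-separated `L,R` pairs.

Answer: 77,212 212,50 50,105 105,103

Derivation:
Round 1 (k=3): L=77 R=212
Round 2 (k=38): L=212 R=50
Round 3 (k=19): L=50 R=105
Round 4 (k=30): L=105 R=103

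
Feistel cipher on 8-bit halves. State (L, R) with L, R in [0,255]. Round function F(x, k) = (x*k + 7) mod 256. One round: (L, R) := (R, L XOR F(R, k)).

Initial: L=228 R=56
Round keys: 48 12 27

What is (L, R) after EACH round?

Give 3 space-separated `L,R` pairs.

Answer: 56,99 99,147 147,235

Derivation:
Round 1 (k=48): L=56 R=99
Round 2 (k=12): L=99 R=147
Round 3 (k=27): L=147 R=235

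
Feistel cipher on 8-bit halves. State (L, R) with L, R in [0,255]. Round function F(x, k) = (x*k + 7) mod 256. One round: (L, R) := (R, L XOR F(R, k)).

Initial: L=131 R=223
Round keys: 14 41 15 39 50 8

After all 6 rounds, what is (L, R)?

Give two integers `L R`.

Round 1 (k=14): L=223 R=186
Round 2 (k=41): L=186 R=14
Round 3 (k=15): L=14 R=99
Round 4 (k=39): L=99 R=18
Round 5 (k=50): L=18 R=232
Round 6 (k=8): L=232 R=85

Answer: 232 85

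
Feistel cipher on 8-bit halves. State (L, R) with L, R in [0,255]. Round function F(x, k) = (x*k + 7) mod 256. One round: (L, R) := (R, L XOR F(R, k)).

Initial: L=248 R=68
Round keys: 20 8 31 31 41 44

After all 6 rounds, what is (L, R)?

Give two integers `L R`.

Round 1 (k=20): L=68 R=175
Round 2 (k=8): L=175 R=59
Round 3 (k=31): L=59 R=131
Round 4 (k=31): L=131 R=223
Round 5 (k=41): L=223 R=61
Round 6 (k=44): L=61 R=92

Answer: 61 92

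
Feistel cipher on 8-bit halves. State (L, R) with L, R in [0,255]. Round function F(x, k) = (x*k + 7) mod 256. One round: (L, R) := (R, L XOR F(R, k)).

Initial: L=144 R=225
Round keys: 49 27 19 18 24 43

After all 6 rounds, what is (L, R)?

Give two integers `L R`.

Round 1 (k=49): L=225 R=136
Round 2 (k=27): L=136 R=190
Round 3 (k=19): L=190 R=169
Round 4 (k=18): L=169 R=87
Round 5 (k=24): L=87 R=134
Round 6 (k=43): L=134 R=222

Answer: 134 222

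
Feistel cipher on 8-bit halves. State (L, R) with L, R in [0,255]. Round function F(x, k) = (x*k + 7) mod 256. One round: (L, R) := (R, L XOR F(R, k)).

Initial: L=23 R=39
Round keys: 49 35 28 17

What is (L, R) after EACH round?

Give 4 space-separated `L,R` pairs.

Round 1 (k=49): L=39 R=105
Round 2 (k=35): L=105 R=69
Round 3 (k=28): L=69 R=250
Round 4 (k=17): L=250 R=228

Answer: 39,105 105,69 69,250 250,228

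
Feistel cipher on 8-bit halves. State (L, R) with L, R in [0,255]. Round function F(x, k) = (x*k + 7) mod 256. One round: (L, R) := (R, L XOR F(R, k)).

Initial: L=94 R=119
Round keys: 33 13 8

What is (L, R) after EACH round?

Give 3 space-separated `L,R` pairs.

Round 1 (k=33): L=119 R=0
Round 2 (k=13): L=0 R=112
Round 3 (k=8): L=112 R=135

Answer: 119,0 0,112 112,135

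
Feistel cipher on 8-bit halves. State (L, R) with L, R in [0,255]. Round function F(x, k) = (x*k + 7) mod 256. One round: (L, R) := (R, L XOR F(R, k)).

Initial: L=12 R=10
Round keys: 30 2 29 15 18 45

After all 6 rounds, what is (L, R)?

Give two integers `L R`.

Round 1 (k=30): L=10 R=63
Round 2 (k=2): L=63 R=143
Round 3 (k=29): L=143 R=5
Round 4 (k=15): L=5 R=221
Round 5 (k=18): L=221 R=148
Round 6 (k=45): L=148 R=214

Answer: 148 214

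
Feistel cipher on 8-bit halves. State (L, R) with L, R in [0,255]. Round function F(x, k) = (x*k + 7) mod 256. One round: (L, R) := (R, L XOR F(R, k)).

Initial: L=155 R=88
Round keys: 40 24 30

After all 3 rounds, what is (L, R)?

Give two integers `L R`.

Round 1 (k=40): L=88 R=92
Round 2 (k=24): L=92 R=255
Round 3 (k=30): L=255 R=181

Answer: 255 181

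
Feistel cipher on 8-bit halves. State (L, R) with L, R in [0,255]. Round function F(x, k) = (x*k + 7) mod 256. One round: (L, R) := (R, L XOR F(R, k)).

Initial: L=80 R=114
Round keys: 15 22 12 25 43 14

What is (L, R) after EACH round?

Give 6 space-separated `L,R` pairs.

Round 1 (k=15): L=114 R=229
Round 2 (k=22): L=229 R=199
Round 3 (k=12): L=199 R=190
Round 4 (k=25): L=190 R=82
Round 5 (k=43): L=82 R=115
Round 6 (k=14): L=115 R=3

Answer: 114,229 229,199 199,190 190,82 82,115 115,3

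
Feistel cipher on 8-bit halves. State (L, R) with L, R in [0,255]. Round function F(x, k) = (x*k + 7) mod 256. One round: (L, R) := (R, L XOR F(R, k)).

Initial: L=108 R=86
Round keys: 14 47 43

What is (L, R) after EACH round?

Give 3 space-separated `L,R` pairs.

Answer: 86,215 215,214 214,46

Derivation:
Round 1 (k=14): L=86 R=215
Round 2 (k=47): L=215 R=214
Round 3 (k=43): L=214 R=46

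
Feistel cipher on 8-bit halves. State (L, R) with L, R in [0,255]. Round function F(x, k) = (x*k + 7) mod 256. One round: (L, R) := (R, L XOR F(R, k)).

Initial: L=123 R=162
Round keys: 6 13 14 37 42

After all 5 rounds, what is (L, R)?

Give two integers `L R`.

Round 1 (k=6): L=162 R=168
Round 2 (k=13): L=168 R=45
Round 3 (k=14): L=45 R=213
Round 4 (k=37): L=213 R=253
Round 5 (k=42): L=253 R=92

Answer: 253 92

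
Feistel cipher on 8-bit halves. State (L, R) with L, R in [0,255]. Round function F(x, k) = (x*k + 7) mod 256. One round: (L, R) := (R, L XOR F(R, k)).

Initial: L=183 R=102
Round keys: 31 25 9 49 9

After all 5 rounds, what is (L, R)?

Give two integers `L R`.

Round 1 (k=31): L=102 R=214
Round 2 (k=25): L=214 R=139
Round 3 (k=9): L=139 R=60
Round 4 (k=49): L=60 R=8
Round 5 (k=9): L=8 R=115

Answer: 8 115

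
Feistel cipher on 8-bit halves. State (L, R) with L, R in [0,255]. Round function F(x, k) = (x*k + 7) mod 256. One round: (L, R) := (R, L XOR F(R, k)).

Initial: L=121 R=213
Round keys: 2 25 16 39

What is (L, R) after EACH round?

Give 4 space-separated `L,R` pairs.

Answer: 213,200 200,90 90,111 111,170

Derivation:
Round 1 (k=2): L=213 R=200
Round 2 (k=25): L=200 R=90
Round 3 (k=16): L=90 R=111
Round 4 (k=39): L=111 R=170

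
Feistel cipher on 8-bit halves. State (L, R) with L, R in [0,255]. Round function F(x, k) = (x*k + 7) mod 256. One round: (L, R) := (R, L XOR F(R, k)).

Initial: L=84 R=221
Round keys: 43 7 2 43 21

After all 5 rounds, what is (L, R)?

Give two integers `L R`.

Answer: 166 32

Derivation:
Round 1 (k=43): L=221 R=114
Round 2 (k=7): L=114 R=248
Round 3 (k=2): L=248 R=133
Round 4 (k=43): L=133 R=166
Round 5 (k=21): L=166 R=32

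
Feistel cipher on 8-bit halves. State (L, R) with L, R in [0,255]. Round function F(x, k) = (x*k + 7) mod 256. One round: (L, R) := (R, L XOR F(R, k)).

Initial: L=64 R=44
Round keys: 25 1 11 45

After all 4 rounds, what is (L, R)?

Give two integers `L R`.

Answer: 74 63

Derivation:
Round 1 (k=25): L=44 R=19
Round 2 (k=1): L=19 R=54
Round 3 (k=11): L=54 R=74
Round 4 (k=45): L=74 R=63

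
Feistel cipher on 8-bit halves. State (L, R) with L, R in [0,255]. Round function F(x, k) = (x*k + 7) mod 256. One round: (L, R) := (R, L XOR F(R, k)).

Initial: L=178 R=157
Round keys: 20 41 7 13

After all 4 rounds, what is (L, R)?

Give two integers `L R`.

Round 1 (k=20): L=157 R=249
Round 2 (k=41): L=249 R=117
Round 3 (k=7): L=117 R=195
Round 4 (k=13): L=195 R=155

Answer: 195 155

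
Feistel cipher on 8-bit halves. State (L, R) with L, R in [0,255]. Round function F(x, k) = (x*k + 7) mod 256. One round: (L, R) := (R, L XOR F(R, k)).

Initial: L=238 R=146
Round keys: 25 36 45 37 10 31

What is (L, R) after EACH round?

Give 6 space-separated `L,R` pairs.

Round 1 (k=25): L=146 R=167
Round 2 (k=36): L=167 R=17
Round 3 (k=45): L=17 R=163
Round 4 (k=37): L=163 R=135
Round 5 (k=10): L=135 R=238
Round 6 (k=31): L=238 R=94

Answer: 146,167 167,17 17,163 163,135 135,238 238,94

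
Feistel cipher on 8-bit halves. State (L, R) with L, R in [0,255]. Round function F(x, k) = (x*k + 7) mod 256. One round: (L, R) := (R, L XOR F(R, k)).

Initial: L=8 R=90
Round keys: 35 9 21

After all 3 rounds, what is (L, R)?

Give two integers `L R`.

Answer: 22 136

Derivation:
Round 1 (k=35): L=90 R=93
Round 2 (k=9): L=93 R=22
Round 3 (k=21): L=22 R=136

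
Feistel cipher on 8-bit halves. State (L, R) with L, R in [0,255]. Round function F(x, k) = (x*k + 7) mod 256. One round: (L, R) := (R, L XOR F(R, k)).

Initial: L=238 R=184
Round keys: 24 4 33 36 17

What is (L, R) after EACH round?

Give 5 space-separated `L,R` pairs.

Round 1 (k=24): L=184 R=169
Round 2 (k=4): L=169 R=19
Round 3 (k=33): L=19 R=211
Round 4 (k=36): L=211 R=160
Round 5 (k=17): L=160 R=116

Answer: 184,169 169,19 19,211 211,160 160,116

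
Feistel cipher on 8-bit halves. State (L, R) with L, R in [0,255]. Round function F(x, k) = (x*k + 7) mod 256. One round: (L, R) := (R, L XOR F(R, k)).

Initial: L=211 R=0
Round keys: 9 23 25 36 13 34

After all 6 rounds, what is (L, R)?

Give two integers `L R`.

Answer: 21 93

Derivation:
Round 1 (k=9): L=0 R=212
Round 2 (k=23): L=212 R=19
Round 3 (k=25): L=19 R=54
Round 4 (k=36): L=54 R=140
Round 5 (k=13): L=140 R=21
Round 6 (k=34): L=21 R=93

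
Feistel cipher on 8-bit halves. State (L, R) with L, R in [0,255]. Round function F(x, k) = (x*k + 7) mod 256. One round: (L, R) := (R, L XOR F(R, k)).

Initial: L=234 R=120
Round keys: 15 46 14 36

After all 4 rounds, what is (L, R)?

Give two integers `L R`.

Answer: 72 114

Derivation:
Round 1 (k=15): L=120 R=229
Round 2 (k=46): L=229 R=85
Round 3 (k=14): L=85 R=72
Round 4 (k=36): L=72 R=114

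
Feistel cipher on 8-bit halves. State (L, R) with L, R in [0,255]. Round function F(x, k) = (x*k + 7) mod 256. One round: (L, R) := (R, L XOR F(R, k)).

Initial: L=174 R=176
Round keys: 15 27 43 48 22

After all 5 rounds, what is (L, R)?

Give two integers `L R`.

Answer: 189 185

Derivation:
Round 1 (k=15): L=176 R=249
Round 2 (k=27): L=249 R=250
Round 3 (k=43): L=250 R=252
Round 4 (k=48): L=252 R=189
Round 5 (k=22): L=189 R=185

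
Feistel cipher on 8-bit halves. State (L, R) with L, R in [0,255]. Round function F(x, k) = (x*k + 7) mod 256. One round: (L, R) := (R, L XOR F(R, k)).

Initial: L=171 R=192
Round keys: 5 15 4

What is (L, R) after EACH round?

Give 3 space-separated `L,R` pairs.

Round 1 (k=5): L=192 R=108
Round 2 (k=15): L=108 R=155
Round 3 (k=4): L=155 R=31

Answer: 192,108 108,155 155,31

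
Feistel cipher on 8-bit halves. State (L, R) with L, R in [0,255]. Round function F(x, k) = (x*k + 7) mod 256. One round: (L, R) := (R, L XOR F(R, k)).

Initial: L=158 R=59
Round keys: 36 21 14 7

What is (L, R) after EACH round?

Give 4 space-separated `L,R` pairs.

Answer: 59,205 205,227 227,188 188,200

Derivation:
Round 1 (k=36): L=59 R=205
Round 2 (k=21): L=205 R=227
Round 3 (k=14): L=227 R=188
Round 4 (k=7): L=188 R=200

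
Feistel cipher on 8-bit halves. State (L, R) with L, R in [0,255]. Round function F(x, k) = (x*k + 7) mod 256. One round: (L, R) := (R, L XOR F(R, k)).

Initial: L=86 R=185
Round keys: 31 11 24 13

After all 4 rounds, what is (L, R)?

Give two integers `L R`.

Round 1 (k=31): L=185 R=56
Round 2 (k=11): L=56 R=214
Round 3 (k=24): L=214 R=47
Round 4 (k=13): L=47 R=188

Answer: 47 188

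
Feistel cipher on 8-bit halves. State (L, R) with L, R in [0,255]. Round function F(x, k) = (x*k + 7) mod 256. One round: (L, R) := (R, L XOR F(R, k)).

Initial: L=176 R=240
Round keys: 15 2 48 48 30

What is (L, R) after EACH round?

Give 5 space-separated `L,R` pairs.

Answer: 240,167 167,165 165,80 80,162 162,83

Derivation:
Round 1 (k=15): L=240 R=167
Round 2 (k=2): L=167 R=165
Round 3 (k=48): L=165 R=80
Round 4 (k=48): L=80 R=162
Round 5 (k=30): L=162 R=83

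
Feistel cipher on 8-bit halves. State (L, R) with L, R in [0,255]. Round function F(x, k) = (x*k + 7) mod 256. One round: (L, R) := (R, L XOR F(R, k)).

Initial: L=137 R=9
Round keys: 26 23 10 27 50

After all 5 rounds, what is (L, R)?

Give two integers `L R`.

Round 1 (k=26): L=9 R=120
Round 2 (k=23): L=120 R=198
Round 3 (k=10): L=198 R=187
Round 4 (k=27): L=187 R=6
Round 5 (k=50): L=6 R=136

Answer: 6 136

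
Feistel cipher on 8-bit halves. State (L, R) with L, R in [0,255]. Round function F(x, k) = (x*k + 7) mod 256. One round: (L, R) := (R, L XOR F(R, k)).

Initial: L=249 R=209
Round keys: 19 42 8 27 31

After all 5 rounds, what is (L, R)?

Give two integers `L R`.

Round 1 (k=19): L=209 R=115
Round 2 (k=42): L=115 R=52
Round 3 (k=8): L=52 R=212
Round 4 (k=27): L=212 R=87
Round 5 (k=31): L=87 R=68

Answer: 87 68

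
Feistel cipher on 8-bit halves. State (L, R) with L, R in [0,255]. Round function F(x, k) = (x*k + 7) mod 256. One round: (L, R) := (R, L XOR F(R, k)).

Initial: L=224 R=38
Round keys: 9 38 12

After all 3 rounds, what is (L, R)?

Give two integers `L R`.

Answer: 51 214

Derivation:
Round 1 (k=9): L=38 R=189
Round 2 (k=38): L=189 R=51
Round 3 (k=12): L=51 R=214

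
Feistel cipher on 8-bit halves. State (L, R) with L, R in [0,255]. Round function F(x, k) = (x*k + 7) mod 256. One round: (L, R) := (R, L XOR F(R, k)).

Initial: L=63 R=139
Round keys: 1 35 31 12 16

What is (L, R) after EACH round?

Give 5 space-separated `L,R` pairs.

Answer: 139,173 173,37 37,47 47,30 30,200

Derivation:
Round 1 (k=1): L=139 R=173
Round 2 (k=35): L=173 R=37
Round 3 (k=31): L=37 R=47
Round 4 (k=12): L=47 R=30
Round 5 (k=16): L=30 R=200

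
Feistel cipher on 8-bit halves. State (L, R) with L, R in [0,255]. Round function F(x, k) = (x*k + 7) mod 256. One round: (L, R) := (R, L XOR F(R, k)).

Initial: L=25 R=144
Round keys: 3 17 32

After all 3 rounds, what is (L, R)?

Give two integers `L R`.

Answer: 5 9

Derivation:
Round 1 (k=3): L=144 R=174
Round 2 (k=17): L=174 R=5
Round 3 (k=32): L=5 R=9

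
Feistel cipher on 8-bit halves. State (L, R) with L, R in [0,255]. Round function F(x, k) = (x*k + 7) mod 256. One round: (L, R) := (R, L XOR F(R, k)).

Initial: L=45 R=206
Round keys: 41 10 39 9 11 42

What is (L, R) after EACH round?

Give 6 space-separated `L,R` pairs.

Answer: 206,40 40,89 89,190 190,236 236,149 149,149

Derivation:
Round 1 (k=41): L=206 R=40
Round 2 (k=10): L=40 R=89
Round 3 (k=39): L=89 R=190
Round 4 (k=9): L=190 R=236
Round 5 (k=11): L=236 R=149
Round 6 (k=42): L=149 R=149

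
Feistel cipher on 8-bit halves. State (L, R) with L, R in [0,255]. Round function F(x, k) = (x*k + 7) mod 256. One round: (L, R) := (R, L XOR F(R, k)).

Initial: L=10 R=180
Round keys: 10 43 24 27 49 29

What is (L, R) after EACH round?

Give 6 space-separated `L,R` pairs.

Round 1 (k=10): L=180 R=5
Round 2 (k=43): L=5 R=106
Round 3 (k=24): L=106 R=242
Round 4 (k=27): L=242 R=231
Round 5 (k=49): L=231 R=204
Round 6 (k=29): L=204 R=196

Answer: 180,5 5,106 106,242 242,231 231,204 204,196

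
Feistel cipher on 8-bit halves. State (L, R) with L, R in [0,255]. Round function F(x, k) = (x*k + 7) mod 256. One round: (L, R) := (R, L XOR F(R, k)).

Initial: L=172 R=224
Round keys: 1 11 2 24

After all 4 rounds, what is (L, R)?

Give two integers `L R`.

Round 1 (k=1): L=224 R=75
Round 2 (k=11): L=75 R=160
Round 3 (k=2): L=160 R=12
Round 4 (k=24): L=12 R=135

Answer: 12 135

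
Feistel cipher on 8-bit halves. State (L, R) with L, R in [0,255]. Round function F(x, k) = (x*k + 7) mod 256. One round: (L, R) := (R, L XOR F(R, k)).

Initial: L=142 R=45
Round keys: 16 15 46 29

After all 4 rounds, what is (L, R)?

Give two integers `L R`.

Round 1 (k=16): L=45 R=89
Round 2 (k=15): L=89 R=19
Round 3 (k=46): L=19 R=40
Round 4 (k=29): L=40 R=156

Answer: 40 156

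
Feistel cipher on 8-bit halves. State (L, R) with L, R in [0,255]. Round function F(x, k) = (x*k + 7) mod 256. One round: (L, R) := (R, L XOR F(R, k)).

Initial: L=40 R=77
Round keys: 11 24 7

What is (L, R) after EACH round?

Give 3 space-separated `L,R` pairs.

Round 1 (k=11): L=77 R=126
Round 2 (k=24): L=126 R=154
Round 3 (k=7): L=154 R=67

Answer: 77,126 126,154 154,67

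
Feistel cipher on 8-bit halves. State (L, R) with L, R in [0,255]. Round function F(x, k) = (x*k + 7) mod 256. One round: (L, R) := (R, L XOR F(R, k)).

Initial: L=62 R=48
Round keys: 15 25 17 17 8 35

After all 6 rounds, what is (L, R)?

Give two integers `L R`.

Round 1 (k=15): L=48 R=233
Round 2 (k=25): L=233 R=248
Round 3 (k=17): L=248 R=150
Round 4 (k=17): L=150 R=5
Round 5 (k=8): L=5 R=185
Round 6 (k=35): L=185 R=87

Answer: 185 87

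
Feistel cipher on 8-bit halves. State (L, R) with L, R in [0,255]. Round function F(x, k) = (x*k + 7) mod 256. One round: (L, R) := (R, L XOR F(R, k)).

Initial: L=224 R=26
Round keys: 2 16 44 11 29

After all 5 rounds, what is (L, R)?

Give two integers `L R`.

Answer: 162 121

Derivation:
Round 1 (k=2): L=26 R=219
Round 2 (k=16): L=219 R=173
Round 3 (k=44): L=173 R=24
Round 4 (k=11): L=24 R=162
Round 5 (k=29): L=162 R=121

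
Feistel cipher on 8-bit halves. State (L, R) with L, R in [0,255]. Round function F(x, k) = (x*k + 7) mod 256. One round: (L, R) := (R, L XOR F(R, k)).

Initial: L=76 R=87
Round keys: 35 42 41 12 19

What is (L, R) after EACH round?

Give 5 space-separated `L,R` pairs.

Round 1 (k=35): L=87 R=160
Round 2 (k=42): L=160 R=16
Round 3 (k=41): L=16 R=55
Round 4 (k=12): L=55 R=139
Round 5 (k=19): L=139 R=111

Answer: 87,160 160,16 16,55 55,139 139,111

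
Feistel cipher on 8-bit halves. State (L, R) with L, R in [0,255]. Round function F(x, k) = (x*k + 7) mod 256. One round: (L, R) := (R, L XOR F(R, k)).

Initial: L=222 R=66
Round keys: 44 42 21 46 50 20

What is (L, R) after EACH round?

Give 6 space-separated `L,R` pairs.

Round 1 (k=44): L=66 R=129
Round 2 (k=42): L=129 R=115
Round 3 (k=21): L=115 R=247
Round 4 (k=46): L=247 R=26
Round 5 (k=50): L=26 R=236
Round 6 (k=20): L=236 R=109

Answer: 66,129 129,115 115,247 247,26 26,236 236,109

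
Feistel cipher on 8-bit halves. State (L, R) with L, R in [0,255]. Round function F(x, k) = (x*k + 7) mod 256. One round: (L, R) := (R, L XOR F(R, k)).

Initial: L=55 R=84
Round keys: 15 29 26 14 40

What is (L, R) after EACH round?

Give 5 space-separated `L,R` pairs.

Round 1 (k=15): L=84 R=196
Round 2 (k=29): L=196 R=111
Round 3 (k=26): L=111 R=137
Round 4 (k=14): L=137 R=234
Round 5 (k=40): L=234 R=30

Answer: 84,196 196,111 111,137 137,234 234,30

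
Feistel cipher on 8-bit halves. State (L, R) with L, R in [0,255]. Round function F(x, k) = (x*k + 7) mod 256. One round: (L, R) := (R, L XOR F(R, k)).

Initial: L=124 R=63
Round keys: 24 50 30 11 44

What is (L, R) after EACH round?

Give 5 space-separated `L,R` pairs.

Answer: 63,147 147,130 130,208 208,117 117,243

Derivation:
Round 1 (k=24): L=63 R=147
Round 2 (k=50): L=147 R=130
Round 3 (k=30): L=130 R=208
Round 4 (k=11): L=208 R=117
Round 5 (k=44): L=117 R=243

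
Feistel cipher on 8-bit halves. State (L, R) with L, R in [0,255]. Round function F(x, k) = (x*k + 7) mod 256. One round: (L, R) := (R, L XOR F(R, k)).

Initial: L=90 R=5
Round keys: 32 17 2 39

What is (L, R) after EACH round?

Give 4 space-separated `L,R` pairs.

Answer: 5,253 253,209 209,84 84,2

Derivation:
Round 1 (k=32): L=5 R=253
Round 2 (k=17): L=253 R=209
Round 3 (k=2): L=209 R=84
Round 4 (k=39): L=84 R=2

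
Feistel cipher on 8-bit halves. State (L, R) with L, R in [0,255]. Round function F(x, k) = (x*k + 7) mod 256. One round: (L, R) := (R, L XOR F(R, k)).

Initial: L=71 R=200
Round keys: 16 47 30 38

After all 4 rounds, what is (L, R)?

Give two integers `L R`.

Round 1 (k=16): L=200 R=192
Round 2 (k=47): L=192 R=143
Round 3 (k=30): L=143 R=9
Round 4 (k=38): L=9 R=210

Answer: 9 210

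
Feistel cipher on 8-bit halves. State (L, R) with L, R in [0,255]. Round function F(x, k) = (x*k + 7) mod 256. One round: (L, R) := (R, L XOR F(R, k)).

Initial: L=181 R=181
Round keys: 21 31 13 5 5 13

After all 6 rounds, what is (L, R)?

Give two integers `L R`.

Answer: 15 215

Derivation:
Round 1 (k=21): L=181 R=85
Round 2 (k=31): L=85 R=231
Round 3 (k=13): L=231 R=151
Round 4 (k=5): L=151 R=29
Round 5 (k=5): L=29 R=15
Round 6 (k=13): L=15 R=215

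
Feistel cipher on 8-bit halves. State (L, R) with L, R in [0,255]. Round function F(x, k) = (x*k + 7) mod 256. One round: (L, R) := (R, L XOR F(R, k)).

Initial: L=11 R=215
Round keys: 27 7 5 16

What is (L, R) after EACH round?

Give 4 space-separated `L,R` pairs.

Answer: 215,191 191,151 151,69 69,192

Derivation:
Round 1 (k=27): L=215 R=191
Round 2 (k=7): L=191 R=151
Round 3 (k=5): L=151 R=69
Round 4 (k=16): L=69 R=192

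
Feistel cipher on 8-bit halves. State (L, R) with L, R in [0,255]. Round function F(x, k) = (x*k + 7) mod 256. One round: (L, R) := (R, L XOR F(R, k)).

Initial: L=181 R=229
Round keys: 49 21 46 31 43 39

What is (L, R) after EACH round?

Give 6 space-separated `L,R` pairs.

Answer: 229,105 105,65 65,220 220,234 234,137 137,12

Derivation:
Round 1 (k=49): L=229 R=105
Round 2 (k=21): L=105 R=65
Round 3 (k=46): L=65 R=220
Round 4 (k=31): L=220 R=234
Round 5 (k=43): L=234 R=137
Round 6 (k=39): L=137 R=12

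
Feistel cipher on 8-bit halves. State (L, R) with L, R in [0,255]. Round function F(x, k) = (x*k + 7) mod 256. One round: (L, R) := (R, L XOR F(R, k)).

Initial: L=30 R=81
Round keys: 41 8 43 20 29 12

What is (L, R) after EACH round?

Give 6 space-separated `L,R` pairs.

Round 1 (k=41): L=81 R=30
Round 2 (k=8): L=30 R=166
Round 3 (k=43): L=166 R=247
Round 4 (k=20): L=247 R=245
Round 5 (k=29): L=245 R=63
Round 6 (k=12): L=63 R=14

Answer: 81,30 30,166 166,247 247,245 245,63 63,14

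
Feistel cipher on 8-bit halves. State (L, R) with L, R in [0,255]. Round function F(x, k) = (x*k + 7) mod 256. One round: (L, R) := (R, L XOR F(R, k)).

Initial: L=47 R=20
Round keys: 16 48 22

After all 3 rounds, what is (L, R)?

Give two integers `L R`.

Answer: 147 193

Derivation:
Round 1 (k=16): L=20 R=104
Round 2 (k=48): L=104 R=147
Round 3 (k=22): L=147 R=193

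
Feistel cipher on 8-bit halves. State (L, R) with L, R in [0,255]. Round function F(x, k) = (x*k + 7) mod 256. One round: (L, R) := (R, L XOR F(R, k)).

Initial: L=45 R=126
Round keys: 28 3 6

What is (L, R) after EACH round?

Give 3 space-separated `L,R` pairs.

Round 1 (k=28): L=126 R=226
Round 2 (k=3): L=226 R=211
Round 3 (k=6): L=211 R=27

Answer: 126,226 226,211 211,27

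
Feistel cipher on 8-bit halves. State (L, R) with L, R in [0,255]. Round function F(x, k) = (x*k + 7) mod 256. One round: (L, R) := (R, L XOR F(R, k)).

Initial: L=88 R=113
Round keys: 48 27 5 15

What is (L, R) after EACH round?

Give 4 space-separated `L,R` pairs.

Answer: 113,111 111,205 205,103 103,221

Derivation:
Round 1 (k=48): L=113 R=111
Round 2 (k=27): L=111 R=205
Round 3 (k=5): L=205 R=103
Round 4 (k=15): L=103 R=221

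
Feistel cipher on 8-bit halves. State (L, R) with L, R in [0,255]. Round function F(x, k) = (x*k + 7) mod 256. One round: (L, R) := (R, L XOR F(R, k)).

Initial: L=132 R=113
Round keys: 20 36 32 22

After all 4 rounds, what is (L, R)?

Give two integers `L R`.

Round 1 (k=20): L=113 R=95
Round 2 (k=36): L=95 R=18
Round 3 (k=32): L=18 R=24
Round 4 (k=22): L=24 R=5

Answer: 24 5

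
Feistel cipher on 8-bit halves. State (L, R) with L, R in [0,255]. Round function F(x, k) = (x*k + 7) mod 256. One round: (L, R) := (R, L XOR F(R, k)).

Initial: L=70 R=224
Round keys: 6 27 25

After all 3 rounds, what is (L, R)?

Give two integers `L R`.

Answer: 194 248

Derivation:
Round 1 (k=6): L=224 R=1
Round 2 (k=27): L=1 R=194
Round 3 (k=25): L=194 R=248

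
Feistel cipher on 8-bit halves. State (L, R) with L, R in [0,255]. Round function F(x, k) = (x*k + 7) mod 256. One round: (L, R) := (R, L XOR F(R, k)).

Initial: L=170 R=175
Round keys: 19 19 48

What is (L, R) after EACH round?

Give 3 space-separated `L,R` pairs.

Round 1 (k=19): L=175 R=174
Round 2 (k=19): L=174 R=94
Round 3 (k=48): L=94 R=9

Answer: 175,174 174,94 94,9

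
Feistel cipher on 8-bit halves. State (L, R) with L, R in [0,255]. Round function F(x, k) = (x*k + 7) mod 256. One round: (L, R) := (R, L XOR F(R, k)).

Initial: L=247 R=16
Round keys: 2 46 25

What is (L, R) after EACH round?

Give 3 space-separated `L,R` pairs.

Answer: 16,208 208,119 119,118

Derivation:
Round 1 (k=2): L=16 R=208
Round 2 (k=46): L=208 R=119
Round 3 (k=25): L=119 R=118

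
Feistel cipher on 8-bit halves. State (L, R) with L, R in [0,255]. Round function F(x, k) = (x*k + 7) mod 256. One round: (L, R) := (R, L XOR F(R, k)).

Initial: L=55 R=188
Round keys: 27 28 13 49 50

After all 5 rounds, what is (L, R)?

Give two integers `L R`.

Answer: 234 33

Derivation:
Round 1 (k=27): L=188 R=236
Round 2 (k=28): L=236 R=107
Round 3 (k=13): L=107 R=154
Round 4 (k=49): L=154 R=234
Round 5 (k=50): L=234 R=33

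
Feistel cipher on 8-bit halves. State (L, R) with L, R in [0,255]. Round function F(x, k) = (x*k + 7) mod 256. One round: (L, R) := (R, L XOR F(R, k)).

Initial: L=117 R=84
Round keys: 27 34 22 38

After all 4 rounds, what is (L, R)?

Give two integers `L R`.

Round 1 (k=27): L=84 R=150
Round 2 (k=34): L=150 R=167
Round 3 (k=22): L=167 R=247
Round 4 (k=38): L=247 R=22

Answer: 247 22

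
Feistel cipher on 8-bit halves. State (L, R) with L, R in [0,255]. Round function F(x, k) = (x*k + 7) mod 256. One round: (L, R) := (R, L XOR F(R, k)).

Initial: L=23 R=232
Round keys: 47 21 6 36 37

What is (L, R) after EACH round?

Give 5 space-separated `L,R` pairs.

Answer: 232,136 136,199 199,57 57,204 204,186

Derivation:
Round 1 (k=47): L=232 R=136
Round 2 (k=21): L=136 R=199
Round 3 (k=6): L=199 R=57
Round 4 (k=36): L=57 R=204
Round 5 (k=37): L=204 R=186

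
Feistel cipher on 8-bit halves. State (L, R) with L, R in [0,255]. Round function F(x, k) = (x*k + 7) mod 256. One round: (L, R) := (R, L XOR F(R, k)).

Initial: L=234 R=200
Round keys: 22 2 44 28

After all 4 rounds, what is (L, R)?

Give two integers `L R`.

Round 1 (k=22): L=200 R=221
Round 2 (k=2): L=221 R=9
Round 3 (k=44): L=9 R=78
Round 4 (k=28): L=78 R=134

Answer: 78 134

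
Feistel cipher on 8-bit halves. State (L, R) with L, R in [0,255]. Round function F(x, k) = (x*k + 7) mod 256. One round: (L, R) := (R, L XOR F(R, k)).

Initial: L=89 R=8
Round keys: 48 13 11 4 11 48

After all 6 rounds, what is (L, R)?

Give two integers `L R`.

Round 1 (k=48): L=8 R=222
Round 2 (k=13): L=222 R=69
Round 3 (k=11): L=69 R=32
Round 4 (k=4): L=32 R=194
Round 5 (k=11): L=194 R=125
Round 6 (k=48): L=125 R=181

Answer: 125 181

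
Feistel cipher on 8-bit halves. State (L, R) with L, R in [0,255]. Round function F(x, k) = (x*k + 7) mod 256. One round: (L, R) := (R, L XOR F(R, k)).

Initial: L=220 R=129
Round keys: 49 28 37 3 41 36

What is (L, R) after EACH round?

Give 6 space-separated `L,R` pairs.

Answer: 129,100 100,118 118,113 113,44 44,98 98,227

Derivation:
Round 1 (k=49): L=129 R=100
Round 2 (k=28): L=100 R=118
Round 3 (k=37): L=118 R=113
Round 4 (k=3): L=113 R=44
Round 5 (k=41): L=44 R=98
Round 6 (k=36): L=98 R=227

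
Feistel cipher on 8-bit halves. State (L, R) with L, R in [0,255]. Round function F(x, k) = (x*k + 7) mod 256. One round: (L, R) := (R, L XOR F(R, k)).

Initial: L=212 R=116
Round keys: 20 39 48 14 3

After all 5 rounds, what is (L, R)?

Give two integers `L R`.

Answer: 119 40

Derivation:
Round 1 (k=20): L=116 R=195
Round 2 (k=39): L=195 R=200
Round 3 (k=48): L=200 R=68
Round 4 (k=14): L=68 R=119
Round 5 (k=3): L=119 R=40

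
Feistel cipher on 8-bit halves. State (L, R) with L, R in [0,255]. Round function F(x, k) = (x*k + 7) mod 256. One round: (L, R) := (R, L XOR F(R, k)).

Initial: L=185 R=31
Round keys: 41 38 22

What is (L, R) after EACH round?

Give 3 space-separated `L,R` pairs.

Answer: 31,71 71,142 142,124

Derivation:
Round 1 (k=41): L=31 R=71
Round 2 (k=38): L=71 R=142
Round 3 (k=22): L=142 R=124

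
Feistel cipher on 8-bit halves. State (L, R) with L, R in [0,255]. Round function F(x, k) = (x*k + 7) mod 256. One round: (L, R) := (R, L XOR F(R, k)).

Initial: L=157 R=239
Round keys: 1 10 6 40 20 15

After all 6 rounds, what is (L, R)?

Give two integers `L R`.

Round 1 (k=1): L=239 R=107
Round 2 (k=10): L=107 R=218
Round 3 (k=6): L=218 R=72
Round 4 (k=40): L=72 R=157
Round 5 (k=20): L=157 R=3
Round 6 (k=15): L=3 R=169

Answer: 3 169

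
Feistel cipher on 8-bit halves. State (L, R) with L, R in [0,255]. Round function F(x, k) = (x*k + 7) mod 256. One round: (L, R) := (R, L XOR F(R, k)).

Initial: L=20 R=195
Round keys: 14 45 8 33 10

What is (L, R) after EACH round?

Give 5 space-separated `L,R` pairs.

Round 1 (k=14): L=195 R=165
Round 2 (k=45): L=165 R=203
Round 3 (k=8): L=203 R=250
Round 4 (k=33): L=250 R=138
Round 5 (k=10): L=138 R=145

Answer: 195,165 165,203 203,250 250,138 138,145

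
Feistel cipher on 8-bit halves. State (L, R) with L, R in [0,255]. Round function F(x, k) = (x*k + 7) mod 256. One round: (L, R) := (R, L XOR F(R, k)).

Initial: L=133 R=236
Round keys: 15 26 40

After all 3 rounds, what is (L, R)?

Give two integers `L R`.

Answer: 127 129

Derivation:
Round 1 (k=15): L=236 R=94
Round 2 (k=26): L=94 R=127
Round 3 (k=40): L=127 R=129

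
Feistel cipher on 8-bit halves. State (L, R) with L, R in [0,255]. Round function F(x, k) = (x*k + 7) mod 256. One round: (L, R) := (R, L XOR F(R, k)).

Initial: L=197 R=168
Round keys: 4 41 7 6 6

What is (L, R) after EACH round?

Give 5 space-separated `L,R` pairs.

Round 1 (k=4): L=168 R=98
Round 2 (k=41): L=98 R=17
Round 3 (k=7): L=17 R=28
Round 4 (k=6): L=28 R=190
Round 5 (k=6): L=190 R=103

Answer: 168,98 98,17 17,28 28,190 190,103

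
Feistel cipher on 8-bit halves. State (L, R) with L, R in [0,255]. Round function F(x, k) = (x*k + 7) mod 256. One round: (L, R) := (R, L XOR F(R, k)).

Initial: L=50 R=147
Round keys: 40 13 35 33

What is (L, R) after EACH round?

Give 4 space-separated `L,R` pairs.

Round 1 (k=40): L=147 R=205
Round 2 (k=13): L=205 R=227
Round 3 (k=35): L=227 R=221
Round 4 (k=33): L=221 R=103

Answer: 147,205 205,227 227,221 221,103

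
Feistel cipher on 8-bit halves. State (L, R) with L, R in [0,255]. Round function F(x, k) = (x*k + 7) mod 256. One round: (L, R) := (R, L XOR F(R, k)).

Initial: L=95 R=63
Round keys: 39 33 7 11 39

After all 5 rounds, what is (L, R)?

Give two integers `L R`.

Answer: 179 69

Derivation:
Round 1 (k=39): L=63 R=255
Round 2 (k=33): L=255 R=217
Round 3 (k=7): L=217 R=9
Round 4 (k=11): L=9 R=179
Round 5 (k=39): L=179 R=69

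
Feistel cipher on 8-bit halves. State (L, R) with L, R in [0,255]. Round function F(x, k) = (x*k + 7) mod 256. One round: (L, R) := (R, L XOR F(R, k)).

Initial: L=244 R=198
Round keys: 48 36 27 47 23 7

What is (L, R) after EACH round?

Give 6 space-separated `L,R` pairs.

Answer: 198,211 211,117 117,141 141,159 159,221 221,141

Derivation:
Round 1 (k=48): L=198 R=211
Round 2 (k=36): L=211 R=117
Round 3 (k=27): L=117 R=141
Round 4 (k=47): L=141 R=159
Round 5 (k=23): L=159 R=221
Round 6 (k=7): L=221 R=141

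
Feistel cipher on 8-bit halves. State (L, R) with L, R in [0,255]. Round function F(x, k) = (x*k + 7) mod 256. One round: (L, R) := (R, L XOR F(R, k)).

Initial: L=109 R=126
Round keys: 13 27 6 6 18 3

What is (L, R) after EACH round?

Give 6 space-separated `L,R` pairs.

Answer: 126,0 0,121 121,221 221,76 76,130 130,193

Derivation:
Round 1 (k=13): L=126 R=0
Round 2 (k=27): L=0 R=121
Round 3 (k=6): L=121 R=221
Round 4 (k=6): L=221 R=76
Round 5 (k=18): L=76 R=130
Round 6 (k=3): L=130 R=193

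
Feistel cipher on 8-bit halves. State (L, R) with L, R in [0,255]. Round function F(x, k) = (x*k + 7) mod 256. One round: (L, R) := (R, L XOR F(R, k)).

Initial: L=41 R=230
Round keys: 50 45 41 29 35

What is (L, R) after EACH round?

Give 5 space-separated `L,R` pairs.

Answer: 230,218 218,191 191,68 68,4 4,215

Derivation:
Round 1 (k=50): L=230 R=218
Round 2 (k=45): L=218 R=191
Round 3 (k=41): L=191 R=68
Round 4 (k=29): L=68 R=4
Round 5 (k=35): L=4 R=215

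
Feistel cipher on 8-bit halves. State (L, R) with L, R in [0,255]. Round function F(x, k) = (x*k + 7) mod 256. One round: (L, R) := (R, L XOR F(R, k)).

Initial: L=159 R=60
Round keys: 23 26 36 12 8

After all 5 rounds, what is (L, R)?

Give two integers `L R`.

Round 1 (k=23): L=60 R=244
Round 2 (k=26): L=244 R=243
Round 3 (k=36): L=243 R=199
Round 4 (k=12): L=199 R=168
Round 5 (k=8): L=168 R=128

Answer: 168 128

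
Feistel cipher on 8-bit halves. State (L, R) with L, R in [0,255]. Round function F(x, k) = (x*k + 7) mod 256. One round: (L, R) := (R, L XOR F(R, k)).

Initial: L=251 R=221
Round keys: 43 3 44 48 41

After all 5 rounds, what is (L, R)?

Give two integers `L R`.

Round 1 (k=43): L=221 R=221
Round 2 (k=3): L=221 R=67
Round 3 (k=44): L=67 R=86
Round 4 (k=48): L=86 R=100
Round 5 (k=41): L=100 R=93

Answer: 100 93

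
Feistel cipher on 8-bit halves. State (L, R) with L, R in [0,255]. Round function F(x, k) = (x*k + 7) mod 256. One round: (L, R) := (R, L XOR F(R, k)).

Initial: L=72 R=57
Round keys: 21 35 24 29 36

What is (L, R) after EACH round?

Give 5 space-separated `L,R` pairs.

Answer: 57,252 252,66 66,203 203,68 68,92

Derivation:
Round 1 (k=21): L=57 R=252
Round 2 (k=35): L=252 R=66
Round 3 (k=24): L=66 R=203
Round 4 (k=29): L=203 R=68
Round 5 (k=36): L=68 R=92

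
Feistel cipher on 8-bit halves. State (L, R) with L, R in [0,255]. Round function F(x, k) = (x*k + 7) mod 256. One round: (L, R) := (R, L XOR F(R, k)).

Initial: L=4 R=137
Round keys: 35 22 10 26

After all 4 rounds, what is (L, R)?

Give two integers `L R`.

Answer: 221 251

Derivation:
Round 1 (k=35): L=137 R=198
Round 2 (k=22): L=198 R=130
Round 3 (k=10): L=130 R=221
Round 4 (k=26): L=221 R=251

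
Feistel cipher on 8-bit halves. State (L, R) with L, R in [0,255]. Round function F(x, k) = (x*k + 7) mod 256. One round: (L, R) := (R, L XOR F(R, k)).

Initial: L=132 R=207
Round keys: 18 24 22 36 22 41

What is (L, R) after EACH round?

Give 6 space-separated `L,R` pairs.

Answer: 207,17 17,80 80,246 246,207 207,39 39,137

Derivation:
Round 1 (k=18): L=207 R=17
Round 2 (k=24): L=17 R=80
Round 3 (k=22): L=80 R=246
Round 4 (k=36): L=246 R=207
Round 5 (k=22): L=207 R=39
Round 6 (k=41): L=39 R=137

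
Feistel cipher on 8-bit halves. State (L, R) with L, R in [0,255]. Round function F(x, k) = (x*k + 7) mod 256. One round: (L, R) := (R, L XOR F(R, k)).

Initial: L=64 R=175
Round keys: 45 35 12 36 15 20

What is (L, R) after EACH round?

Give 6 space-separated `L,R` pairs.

Answer: 175,138 138,74 74,245 245,49 49,19 19,178

Derivation:
Round 1 (k=45): L=175 R=138
Round 2 (k=35): L=138 R=74
Round 3 (k=12): L=74 R=245
Round 4 (k=36): L=245 R=49
Round 5 (k=15): L=49 R=19
Round 6 (k=20): L=19 R=178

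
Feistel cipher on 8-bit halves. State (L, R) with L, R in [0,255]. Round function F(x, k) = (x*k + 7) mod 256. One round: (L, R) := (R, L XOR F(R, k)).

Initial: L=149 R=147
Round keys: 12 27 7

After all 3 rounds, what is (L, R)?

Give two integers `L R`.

Round 1 (k=12): L=147 R=126
Round 2 (k=27): L=126 R=194
Round 3 (k=7): L=194 R=43

Answer: 194 43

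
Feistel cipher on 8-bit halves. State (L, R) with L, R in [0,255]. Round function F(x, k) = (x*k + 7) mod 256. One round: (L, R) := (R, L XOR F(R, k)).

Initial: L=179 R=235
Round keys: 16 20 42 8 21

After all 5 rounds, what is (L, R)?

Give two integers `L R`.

Round 1 (k=16): L=235 R=4
Round 2 (k=20): L=4 R=188
Round 3 (k=42): L=188 R=219
Round 4 (k=8): L=219 R=99
Round 5 (k=21): L=99 R=253

Answer: 99 253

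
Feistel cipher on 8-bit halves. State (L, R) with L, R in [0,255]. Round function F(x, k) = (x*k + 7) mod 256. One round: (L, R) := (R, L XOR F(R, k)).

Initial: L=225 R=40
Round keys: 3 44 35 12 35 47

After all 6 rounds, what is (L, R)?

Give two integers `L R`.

Round 1 (k=3): L=40 R=158
Round 2 (k=44): L=158 R=7
Round 3 (k=35): L=7 R=98
Round 4 (k=12): L=98 R=152
Round 5 (k=35): L=152 R=173
Round 6 (k=47): L=173 R=82

Answer: 173 82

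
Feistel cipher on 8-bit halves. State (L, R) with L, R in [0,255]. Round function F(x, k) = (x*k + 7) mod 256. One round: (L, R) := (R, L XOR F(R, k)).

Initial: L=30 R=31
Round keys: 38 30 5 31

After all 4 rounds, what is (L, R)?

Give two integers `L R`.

Round 1 (k=38): L=31 R=191
Round 2 (k=30): L=191 R=118
Round 3 (k=5): L=118 R=234
Round 4 (k=31): L=234 R=43

Answer: 234 43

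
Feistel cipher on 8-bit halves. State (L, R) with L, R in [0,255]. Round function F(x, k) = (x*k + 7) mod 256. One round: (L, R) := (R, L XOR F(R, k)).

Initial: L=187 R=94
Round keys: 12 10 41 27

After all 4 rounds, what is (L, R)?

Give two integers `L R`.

Round 1 (k=12): L=94 R=212
Round 2 (k=10): L=212 R=17
Round 3 (k=41): L=17 R=20
Round 4 (k=27): L=20 R=50

Answer: 20 50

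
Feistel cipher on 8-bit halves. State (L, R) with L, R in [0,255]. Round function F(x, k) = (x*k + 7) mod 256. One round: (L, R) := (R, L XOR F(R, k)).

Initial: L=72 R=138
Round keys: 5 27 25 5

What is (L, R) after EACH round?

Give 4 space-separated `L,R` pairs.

Answer: 138,241 241,248 248,206 206,245

Derivation:
Round 1 (k=5): L=138 R=241
Round 2 (k=27): L=241 R=248
Round 3 (k=25): L=248 R=206
Round 4 (k=5): L=206 R=245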